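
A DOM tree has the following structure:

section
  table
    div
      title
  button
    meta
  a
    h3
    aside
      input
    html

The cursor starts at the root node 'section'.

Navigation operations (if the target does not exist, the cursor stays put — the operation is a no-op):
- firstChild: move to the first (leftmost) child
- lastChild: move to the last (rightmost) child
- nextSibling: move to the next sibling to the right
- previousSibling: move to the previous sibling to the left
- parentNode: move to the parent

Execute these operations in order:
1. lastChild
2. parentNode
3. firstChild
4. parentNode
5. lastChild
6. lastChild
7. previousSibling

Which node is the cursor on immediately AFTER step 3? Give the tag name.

Answer: table

Derivation:
After 1 (lastChild): a
After 2 (parentNode): section
After 3 (firstChild): table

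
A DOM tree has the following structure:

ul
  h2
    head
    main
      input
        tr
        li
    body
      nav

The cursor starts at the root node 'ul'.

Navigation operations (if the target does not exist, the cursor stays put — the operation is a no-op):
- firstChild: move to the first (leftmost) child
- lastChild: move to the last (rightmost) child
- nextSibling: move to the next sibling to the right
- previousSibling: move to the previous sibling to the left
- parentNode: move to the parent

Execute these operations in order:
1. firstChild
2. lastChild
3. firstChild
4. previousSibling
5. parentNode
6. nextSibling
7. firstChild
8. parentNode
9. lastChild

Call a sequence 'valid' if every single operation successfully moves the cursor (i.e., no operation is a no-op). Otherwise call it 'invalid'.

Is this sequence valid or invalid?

After 1 (firstChild): h2
After 2 (lastChild): body
After 3 (firstChild): nav
After 4 (previousSibling): nav (no-op, stayed)
After 5 (parentNode): body
After 6 (nextSibling): body (no-op, stayed)
After 7 (firstChild): nav
After 8 (parentNode): body
After 9 (lastChild): nav

Answer: invalid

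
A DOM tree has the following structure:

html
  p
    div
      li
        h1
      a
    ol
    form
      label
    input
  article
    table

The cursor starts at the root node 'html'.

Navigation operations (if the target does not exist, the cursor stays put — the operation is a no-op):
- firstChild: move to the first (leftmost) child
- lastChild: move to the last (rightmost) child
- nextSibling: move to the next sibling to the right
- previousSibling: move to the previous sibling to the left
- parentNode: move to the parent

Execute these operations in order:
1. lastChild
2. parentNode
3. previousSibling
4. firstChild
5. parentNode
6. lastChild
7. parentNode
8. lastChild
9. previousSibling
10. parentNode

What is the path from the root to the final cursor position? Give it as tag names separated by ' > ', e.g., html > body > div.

Answer: html

Derivation:
After 1 (lastChild): article
After 2 (parentNode): html
After 3 (previousSibling): html (no-op, stayed)
After 4 (firstChild): p
After 5 (parentNode): html
After 6 (lastChild): article
After 7 (parentNode): html
After 8 (lastChild): article
After 9 (previousSibling): p
After 10 (parentNode): html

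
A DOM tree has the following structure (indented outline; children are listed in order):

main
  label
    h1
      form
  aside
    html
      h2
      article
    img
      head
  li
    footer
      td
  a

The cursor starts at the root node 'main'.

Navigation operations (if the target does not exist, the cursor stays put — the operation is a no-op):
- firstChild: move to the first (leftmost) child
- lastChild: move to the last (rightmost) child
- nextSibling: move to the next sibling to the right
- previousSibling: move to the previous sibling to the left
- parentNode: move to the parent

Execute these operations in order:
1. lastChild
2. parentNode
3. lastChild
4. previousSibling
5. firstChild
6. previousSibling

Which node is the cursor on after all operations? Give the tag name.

Answer: footer

Derivation:
After 1 (lastChild): a
After 2 (parentNode): main
After 3 (lastChild): a
After 4 (previousSibling): li
After 5 (firstChild): footer
After 6 (previousSibling): footer (no-op, stayed)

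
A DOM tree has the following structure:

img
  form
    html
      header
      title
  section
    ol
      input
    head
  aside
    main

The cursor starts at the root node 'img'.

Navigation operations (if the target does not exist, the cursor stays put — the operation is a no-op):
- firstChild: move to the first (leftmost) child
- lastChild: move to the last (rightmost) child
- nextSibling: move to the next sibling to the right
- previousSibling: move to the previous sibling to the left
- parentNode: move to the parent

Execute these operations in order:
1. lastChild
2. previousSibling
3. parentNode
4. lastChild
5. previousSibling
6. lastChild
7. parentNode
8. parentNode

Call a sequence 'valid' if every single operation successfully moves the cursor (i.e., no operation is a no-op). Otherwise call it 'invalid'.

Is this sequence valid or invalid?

Answer: valid

Derivation:
After 1 (lastChild): aside
After 2 (previousSibling): section
After 3 (parentNode): img
After 4 (lastChild): aside
After 5 (previousSibling): section
After 6 (lastChild): head
After 7 (parentNode): section
After 8 (parentNode): img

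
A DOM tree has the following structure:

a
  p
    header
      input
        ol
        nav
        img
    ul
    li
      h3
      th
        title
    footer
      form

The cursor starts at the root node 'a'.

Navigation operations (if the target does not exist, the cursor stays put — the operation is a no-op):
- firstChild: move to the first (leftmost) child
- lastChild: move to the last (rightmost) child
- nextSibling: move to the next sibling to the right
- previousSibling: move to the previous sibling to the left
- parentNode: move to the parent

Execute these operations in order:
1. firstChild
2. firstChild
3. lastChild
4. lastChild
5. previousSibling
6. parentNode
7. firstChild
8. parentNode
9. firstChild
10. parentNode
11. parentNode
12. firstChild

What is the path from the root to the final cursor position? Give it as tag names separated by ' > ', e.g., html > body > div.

After 1 (firstChild): p
After 2 (firstChild): header
After 3 (lastChild): input
After 4 (lastChild): img
After 5 (previousSibling): nav
After 6 (parentNode): input
After 7 (firstChild): ol
After 8 (parentNode): input
After 9 (firstChild): ol
After 10 (parentNode): input
After 11 (parentNode): header
After 12 (firstChild): input

Answer: a > p > header > input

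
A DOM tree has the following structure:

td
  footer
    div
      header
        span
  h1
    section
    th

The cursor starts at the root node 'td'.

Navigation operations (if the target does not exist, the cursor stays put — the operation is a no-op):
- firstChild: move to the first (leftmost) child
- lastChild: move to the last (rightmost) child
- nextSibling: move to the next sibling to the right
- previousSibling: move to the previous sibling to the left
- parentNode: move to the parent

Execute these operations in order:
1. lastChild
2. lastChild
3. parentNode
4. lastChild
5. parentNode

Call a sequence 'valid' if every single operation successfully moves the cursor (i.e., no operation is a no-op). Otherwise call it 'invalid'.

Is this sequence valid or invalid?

After 1 (lastChild): h1
After 2 (lastChild): th
After 3 (parentNode): h1
After 4 (lastChild): th
After 5 (parentNode): h1

Answer: valid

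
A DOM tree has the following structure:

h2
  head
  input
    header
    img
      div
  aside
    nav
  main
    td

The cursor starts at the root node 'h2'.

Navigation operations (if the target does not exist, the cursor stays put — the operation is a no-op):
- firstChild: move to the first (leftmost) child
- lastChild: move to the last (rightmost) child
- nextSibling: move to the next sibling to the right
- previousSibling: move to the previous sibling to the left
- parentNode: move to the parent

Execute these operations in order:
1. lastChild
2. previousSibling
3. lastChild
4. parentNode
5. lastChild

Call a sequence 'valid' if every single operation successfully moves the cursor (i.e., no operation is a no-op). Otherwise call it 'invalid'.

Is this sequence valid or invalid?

After 1 (lastChild): main
After 2 (previousSibling): aside
After 3 (lastChild): nav
After 4 (parentNode): aside
After 5 (lastChild): nav

Answer: valid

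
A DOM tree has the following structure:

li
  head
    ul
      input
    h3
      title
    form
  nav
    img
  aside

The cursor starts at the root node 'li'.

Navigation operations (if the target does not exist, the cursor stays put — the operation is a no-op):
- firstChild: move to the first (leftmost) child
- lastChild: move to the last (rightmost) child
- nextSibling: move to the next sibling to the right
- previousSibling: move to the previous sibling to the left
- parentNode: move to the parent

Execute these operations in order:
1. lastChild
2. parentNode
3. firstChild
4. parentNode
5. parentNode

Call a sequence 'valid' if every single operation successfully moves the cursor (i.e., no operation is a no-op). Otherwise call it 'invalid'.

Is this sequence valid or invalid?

After 1 (lastChild): aside
After 2 (parentNode): li
After 3 (firstChild): head
After 4 (parentNode): li
After 5 (parentNode): li (no-op, stayed)

Answer: invalid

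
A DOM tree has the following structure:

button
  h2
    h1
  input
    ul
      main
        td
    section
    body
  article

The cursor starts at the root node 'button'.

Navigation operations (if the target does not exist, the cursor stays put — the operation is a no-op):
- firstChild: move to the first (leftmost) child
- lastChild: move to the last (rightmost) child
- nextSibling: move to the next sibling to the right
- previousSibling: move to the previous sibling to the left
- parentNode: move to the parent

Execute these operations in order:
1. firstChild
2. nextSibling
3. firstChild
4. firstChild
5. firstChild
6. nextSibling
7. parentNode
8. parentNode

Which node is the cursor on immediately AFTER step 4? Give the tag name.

Answer: main

Derivation:
After 1 (firstChild): h2
After 2 (nextSibling): input
After 3 (firstChild): ul
After 4 (firstChild): main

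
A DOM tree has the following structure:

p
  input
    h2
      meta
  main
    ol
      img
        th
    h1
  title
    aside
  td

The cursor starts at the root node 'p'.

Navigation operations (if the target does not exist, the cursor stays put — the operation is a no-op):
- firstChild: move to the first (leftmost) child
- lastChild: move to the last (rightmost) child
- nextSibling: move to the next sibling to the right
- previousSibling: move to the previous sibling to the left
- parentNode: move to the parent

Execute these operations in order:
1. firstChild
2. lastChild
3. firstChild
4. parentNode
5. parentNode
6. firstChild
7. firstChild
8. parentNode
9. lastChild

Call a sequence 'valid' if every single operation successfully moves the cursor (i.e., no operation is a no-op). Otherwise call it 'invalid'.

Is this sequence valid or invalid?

After 1 (firstChild): input
After 2 (lastChild): h2
After 3 (firstChild): meta
After 4 (parentNode): h2
After 5 (parentNode): input
After 6 (firstChild): h2
After 7 (firstChild): meta
After 8 (parentNode): h2
After 9 (lastChild): meta

Answer: valid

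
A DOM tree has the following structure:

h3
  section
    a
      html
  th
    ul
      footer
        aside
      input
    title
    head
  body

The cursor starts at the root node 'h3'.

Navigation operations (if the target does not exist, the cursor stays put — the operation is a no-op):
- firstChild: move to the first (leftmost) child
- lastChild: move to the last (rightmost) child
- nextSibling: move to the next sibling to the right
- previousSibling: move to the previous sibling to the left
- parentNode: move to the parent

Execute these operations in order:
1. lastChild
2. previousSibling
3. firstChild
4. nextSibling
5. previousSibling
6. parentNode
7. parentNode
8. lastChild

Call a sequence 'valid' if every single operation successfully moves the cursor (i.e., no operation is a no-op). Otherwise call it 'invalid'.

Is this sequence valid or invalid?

After 1 (lastChild): body
After 2 (previousSibling): th
After 3 (firstChild): ul
After 4 (nextSibling): title
After 5 (previousSibling): ul
After 6 (parentNode): th
After 7 (parentNode): h3
After 8 (lastChild): body

Answer: valid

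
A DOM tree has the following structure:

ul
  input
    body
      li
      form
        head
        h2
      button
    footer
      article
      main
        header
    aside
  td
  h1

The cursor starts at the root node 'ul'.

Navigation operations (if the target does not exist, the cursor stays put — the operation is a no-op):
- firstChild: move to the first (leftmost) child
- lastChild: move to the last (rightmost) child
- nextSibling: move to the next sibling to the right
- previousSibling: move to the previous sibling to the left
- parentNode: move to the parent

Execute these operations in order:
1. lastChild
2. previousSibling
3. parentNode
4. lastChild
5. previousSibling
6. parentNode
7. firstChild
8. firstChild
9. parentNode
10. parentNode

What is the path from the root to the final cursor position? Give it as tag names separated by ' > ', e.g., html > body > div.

Answer: ul

Derivation:
After 1 (lastChild): h1
After 2 (previousSibling): td
After 3 (parentNode): ul
After 4 (lastChild): h1
After 5 (previousSibling): td
After 6 (parentNode): ul
After 7 (firstChild): input
After 8 (firstChild): body
After 9 (parentNode): input
After 10 (parentNode): ul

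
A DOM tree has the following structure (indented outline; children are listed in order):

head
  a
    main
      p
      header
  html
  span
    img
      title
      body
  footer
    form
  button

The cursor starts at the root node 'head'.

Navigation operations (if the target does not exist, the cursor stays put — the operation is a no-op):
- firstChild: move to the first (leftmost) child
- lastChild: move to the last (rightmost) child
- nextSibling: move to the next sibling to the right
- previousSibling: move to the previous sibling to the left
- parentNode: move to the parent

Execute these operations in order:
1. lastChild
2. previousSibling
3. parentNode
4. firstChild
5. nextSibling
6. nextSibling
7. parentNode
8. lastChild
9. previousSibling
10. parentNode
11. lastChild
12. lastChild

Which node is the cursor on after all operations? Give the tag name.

After 1 (lastChild): button
After 2 (previousSibling): footer
After 3 (parentNode): head
After 4 (firstChild): a
After 5 (nextSibling): html
After 6 (nextSibling): span
After 7 (parentNode): head
After 8 (lastChild): button
After 9 (previousSibling): footer
After 10 (parentNode): head
After 11 (lastChild): button
After 12 (lastChild): button (no-op, stayed)

Answer: button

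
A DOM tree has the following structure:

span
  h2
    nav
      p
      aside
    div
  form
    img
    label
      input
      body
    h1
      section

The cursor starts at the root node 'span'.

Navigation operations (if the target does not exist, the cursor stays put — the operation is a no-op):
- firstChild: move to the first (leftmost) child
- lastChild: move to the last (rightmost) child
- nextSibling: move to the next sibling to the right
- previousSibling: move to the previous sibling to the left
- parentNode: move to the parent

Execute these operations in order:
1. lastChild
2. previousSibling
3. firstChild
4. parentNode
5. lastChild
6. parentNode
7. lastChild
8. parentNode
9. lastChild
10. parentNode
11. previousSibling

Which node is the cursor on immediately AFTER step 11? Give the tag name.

Answer: h2

Derivation:
After 1 (lastChild): form
After 2 (previousSibling): h2
After 3 (firstChild): nav
After 4 (parentNode): h2
After 5 (lastChild): div
After 6 (parentNode): h2
After 7 (lastChild): div
After 8 (parentNode): h2
After 9 (lastChild): div
After 10 (parentNode): h2
After 11 (previousSibling): h2 (no-op, stayed)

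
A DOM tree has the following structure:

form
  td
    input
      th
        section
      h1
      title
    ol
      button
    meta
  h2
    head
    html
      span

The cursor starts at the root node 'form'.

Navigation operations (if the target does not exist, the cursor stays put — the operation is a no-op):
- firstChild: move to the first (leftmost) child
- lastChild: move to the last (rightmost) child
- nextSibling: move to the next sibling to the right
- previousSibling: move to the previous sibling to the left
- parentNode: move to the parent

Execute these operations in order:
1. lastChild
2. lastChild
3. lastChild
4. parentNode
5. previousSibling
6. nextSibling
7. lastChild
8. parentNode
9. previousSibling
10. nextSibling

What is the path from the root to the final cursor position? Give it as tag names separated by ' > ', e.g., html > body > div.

Answer: form > h2 > html

Derivation:
After 1 (lastChild): h2
After 2 (lastChild): html
After 3 (lastChild): span
After 4 (parentNode): html
After 5 (previousSibling): head
After 6 (nextSibling): html
After 7 (lastChild): span
After 8 (parentNode): html
After 9 (previousSibling): head
After 10 (nextSibling): html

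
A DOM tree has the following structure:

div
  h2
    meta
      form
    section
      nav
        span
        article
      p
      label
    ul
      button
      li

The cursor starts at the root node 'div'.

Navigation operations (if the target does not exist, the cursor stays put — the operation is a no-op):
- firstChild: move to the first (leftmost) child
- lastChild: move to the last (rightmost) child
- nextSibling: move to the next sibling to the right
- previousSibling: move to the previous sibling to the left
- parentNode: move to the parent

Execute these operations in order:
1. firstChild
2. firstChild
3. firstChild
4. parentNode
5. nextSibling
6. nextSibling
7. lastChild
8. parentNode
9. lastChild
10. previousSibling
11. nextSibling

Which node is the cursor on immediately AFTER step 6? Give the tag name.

After 1 (firstChild): h2
After 2 (firstChild): meta
After 3 (firstChild): form
After 4 (parentNode): meta
After 5 (nextSibling): section
After 6 (nextSibling): ul

Answer: ul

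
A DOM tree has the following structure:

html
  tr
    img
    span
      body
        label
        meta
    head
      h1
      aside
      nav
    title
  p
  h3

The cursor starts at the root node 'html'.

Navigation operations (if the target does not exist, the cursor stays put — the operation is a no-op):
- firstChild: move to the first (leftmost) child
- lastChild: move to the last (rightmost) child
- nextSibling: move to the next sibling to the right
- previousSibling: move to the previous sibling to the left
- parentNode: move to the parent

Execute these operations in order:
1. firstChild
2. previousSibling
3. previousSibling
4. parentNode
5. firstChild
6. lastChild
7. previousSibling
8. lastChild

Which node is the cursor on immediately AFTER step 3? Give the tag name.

After 1 (firstChild): tr
After 2 (previousSibling): tr (no-op, stayed)
After 3 (previousSibling): tr (no-op, stayed)

Answer: tr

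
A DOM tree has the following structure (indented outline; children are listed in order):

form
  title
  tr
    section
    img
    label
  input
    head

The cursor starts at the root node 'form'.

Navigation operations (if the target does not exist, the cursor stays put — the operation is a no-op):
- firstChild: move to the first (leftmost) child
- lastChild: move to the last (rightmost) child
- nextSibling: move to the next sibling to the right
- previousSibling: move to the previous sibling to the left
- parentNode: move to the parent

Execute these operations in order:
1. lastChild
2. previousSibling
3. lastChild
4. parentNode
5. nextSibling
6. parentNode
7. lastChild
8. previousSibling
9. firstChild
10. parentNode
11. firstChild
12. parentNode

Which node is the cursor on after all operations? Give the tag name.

Answer: tr

Derivation:
After 1 (lastChild): input
After 2 (previousSibling): tr
After 3 (lastChild): label
After 4 (parentNode): tr
After 5 (nextSibling): input
After 6 (parentNode): form
After 7 (lastChild): input
After 8 (previousSibling): tr
After 9 (firstChild): section
After 10 (parentNode): tr
After 11 (firstChild): section
After 12 (parentNode): tr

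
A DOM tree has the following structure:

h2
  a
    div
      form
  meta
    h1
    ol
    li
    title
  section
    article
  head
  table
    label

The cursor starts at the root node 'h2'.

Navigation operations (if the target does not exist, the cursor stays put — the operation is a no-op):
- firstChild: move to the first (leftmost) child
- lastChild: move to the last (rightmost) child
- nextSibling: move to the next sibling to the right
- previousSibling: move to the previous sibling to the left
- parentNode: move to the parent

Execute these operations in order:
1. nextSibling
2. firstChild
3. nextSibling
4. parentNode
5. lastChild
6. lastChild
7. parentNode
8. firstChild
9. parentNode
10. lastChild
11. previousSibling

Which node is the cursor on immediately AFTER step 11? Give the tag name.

After 1 (nextSibling): h2 (no-op, stayed)
After 2 (firstChild): a
After 3 (nextSibling): meta
After 4 (parentNode): h2
After 5 (lastChild): table
After 6 (lastChild): label
After 7 (parentNode): table
After 8 (firstChild): label
After 9 (parentNode): table
After 10 (lastChild): label
After 11 (previousSibling): label (no-op, stayed)

Answer: label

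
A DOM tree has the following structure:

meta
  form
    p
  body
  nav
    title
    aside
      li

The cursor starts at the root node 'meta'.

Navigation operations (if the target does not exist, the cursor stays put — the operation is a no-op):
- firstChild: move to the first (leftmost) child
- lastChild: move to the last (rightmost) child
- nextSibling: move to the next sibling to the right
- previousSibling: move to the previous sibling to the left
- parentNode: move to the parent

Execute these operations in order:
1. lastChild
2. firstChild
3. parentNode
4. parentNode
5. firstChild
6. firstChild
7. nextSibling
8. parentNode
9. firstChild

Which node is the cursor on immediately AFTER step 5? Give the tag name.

Answer: form

Derivation:
After 1 (lastChild): nav
After 2 (firstChild): title
After 3 (parentNode): nav
After 4 (parentNode): meta
After 5 (firstChild): form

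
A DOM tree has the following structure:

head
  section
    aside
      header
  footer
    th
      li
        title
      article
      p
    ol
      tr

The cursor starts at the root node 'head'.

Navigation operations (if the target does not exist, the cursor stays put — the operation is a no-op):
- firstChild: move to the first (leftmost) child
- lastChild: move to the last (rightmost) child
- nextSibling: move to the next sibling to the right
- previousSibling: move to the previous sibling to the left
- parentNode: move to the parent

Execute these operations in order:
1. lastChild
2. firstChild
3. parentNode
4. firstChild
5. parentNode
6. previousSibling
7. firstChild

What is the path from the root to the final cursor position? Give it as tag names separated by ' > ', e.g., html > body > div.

Answer: head > section > aside

Derivation:
After 1 (lastChild): footer
After 2 (firstChild): th
After 3 (parentNode): footer
After 4 (firstChild): th
After 5 (parentNode): footer
After 6 (previousSibling): section
After 7 (firstChild): aside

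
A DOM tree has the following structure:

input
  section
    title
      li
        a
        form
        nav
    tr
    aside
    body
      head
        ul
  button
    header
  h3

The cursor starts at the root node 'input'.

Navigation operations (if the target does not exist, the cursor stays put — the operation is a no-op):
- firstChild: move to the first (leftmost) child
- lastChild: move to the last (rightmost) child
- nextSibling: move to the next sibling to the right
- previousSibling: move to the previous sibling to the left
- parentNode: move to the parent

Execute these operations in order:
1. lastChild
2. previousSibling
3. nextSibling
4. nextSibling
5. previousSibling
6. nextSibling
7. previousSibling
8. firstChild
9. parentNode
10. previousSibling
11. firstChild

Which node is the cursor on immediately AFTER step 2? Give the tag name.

After 1 (lastChild): h3
After 2 (previousSibling): button

Answer: button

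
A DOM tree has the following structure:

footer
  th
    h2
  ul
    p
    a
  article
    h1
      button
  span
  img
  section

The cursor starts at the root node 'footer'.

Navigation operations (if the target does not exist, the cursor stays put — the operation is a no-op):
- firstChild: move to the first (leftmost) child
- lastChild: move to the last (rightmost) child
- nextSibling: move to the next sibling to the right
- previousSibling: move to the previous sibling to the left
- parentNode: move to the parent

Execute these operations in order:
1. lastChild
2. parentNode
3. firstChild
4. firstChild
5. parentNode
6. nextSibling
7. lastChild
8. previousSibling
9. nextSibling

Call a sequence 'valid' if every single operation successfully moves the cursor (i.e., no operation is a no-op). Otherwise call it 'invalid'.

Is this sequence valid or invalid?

After 1 (lastChild): section
After 2 (parentNode): footer
After 3 (firstChild): th
After 4 (firstChild): h2
After 5 (parentNode): th
After 6 (nextSibling): ul
After 7 (lastChild): a
After 8 (previousSibling): p
After 9 (nextSibling): a

Answer: valid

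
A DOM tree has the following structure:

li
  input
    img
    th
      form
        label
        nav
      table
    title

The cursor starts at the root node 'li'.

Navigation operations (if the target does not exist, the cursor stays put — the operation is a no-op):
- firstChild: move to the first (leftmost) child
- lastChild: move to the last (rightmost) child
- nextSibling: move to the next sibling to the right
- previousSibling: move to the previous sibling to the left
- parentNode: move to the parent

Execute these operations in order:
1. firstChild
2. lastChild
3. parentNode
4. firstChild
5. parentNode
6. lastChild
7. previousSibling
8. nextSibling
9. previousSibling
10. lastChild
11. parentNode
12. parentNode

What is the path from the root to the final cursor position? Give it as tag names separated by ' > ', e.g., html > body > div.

Answer: li > input

Derivation:
After 1 (firstChild): input
After 2 (lastChild): title
After 3 (parentNode): input
After 4 (firstChild): img
After 5 (parentNode): input
After 6 (lastChild): title
After 7 (previousSibling): th
After 8 (nextSibling): title
After 9 (previousSibling): th
After 10 (lastChild): table
After 11 (parentNode): th
After 12 (parentNode): input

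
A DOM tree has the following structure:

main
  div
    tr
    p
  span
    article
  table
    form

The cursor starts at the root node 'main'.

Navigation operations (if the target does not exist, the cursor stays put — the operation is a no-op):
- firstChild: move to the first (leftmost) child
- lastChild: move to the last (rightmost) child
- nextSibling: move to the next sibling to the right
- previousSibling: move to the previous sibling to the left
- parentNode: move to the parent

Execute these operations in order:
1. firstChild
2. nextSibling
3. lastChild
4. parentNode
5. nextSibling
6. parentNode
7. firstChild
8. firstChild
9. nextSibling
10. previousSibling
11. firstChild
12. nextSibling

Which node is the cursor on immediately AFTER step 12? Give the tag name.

Answer: p

Derivation:
After 1 (firstChild): div
After 2 (nextSibling): span
After 3 (lastChild): article
After 4 (parentNode): span
After 5 (nextSibling): table
After 6 (parentNode): main
After 7 (firstChild): div
After 8 (firstChild): tr
After 9 (nextSibling): p
After 10 (previousSibling): tr
After 11 (firstChild): tr (no-op, stayed)
After 12 (nextSibling): p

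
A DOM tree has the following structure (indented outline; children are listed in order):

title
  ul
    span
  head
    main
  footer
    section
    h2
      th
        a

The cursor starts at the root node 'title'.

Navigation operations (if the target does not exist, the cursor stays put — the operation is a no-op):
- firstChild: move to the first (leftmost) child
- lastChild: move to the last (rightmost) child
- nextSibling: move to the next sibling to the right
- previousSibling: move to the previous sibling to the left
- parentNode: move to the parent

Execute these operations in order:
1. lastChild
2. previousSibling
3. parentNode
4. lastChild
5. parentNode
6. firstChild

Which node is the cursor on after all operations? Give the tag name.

After 1 (lastChild): footer
After 2 (previousSibling): head
After 3 (parentNode): title
After 4 (lastChild): footer
After 5 (parentNode): title
After 6 (firstChild): ul

Answer: ul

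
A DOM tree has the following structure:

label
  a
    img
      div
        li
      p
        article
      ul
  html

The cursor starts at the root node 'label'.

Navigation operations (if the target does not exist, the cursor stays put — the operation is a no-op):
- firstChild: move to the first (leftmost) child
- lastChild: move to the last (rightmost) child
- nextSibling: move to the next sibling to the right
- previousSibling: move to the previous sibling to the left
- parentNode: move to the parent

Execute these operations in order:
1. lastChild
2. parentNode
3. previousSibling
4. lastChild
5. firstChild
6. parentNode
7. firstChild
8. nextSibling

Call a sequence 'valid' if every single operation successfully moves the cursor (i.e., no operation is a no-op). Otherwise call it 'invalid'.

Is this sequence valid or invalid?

Answer: invalid

Derivation:
After 1 (lastChild): html
After 2 (parentNode): label
After 3 (previousSibling): label (no-op, stayed)
After 4 (lastChild): html
After 5 (firstChild): html (no-op, stayed)
After 6 (parentNode): label
After 7 (firstChild): a
After 8 (nextSibling): html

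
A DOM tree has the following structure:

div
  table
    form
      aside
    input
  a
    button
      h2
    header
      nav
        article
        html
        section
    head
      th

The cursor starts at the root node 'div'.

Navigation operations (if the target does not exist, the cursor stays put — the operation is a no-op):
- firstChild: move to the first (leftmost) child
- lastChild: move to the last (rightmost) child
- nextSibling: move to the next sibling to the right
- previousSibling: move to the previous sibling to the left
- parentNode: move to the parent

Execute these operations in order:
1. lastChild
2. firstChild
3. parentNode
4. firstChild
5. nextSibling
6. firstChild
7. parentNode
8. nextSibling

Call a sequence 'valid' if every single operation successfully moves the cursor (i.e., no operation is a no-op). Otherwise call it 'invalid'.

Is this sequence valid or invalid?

After 1 (lastChild): a
After 2 (firstChild): button
After 3 (parentNode): a
After 4 (firstChild): button
After 5 (nextSibling): header
After 6 (firstChild): nav
After 7 (parentNode): header
After 8 (nextSibling): head

Answer: valid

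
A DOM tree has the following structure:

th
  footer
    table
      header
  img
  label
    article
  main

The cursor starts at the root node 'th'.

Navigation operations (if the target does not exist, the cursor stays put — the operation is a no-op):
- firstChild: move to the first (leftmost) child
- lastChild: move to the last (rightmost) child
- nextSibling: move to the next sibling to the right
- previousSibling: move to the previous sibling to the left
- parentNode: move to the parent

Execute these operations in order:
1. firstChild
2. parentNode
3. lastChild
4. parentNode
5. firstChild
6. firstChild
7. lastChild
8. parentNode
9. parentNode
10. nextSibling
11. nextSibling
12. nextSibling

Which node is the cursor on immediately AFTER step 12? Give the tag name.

Answer: main

Derivation:
After 1 (firstChild): footer
After 2 (parentNode): th
After 3 (lastChild): main
After 4 (parentNode): th
After 5 (firstChild): footer
After 6 (firstChild): table
After 7 (lastChild): header
After 8 (parentNode): table
After 9 (parentNode): footer
After 10 (nextSibling): img
After 11 (nextSibling): label
After 12 (nextSibling): main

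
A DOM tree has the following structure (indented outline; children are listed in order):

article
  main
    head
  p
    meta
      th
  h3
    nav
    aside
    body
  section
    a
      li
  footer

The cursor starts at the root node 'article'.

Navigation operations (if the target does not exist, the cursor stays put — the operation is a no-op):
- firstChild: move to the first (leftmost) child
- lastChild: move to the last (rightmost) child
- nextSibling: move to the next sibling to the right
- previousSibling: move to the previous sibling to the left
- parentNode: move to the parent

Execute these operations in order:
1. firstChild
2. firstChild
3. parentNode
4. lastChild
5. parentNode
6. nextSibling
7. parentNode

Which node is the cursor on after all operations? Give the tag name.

Answer: article

Derivation:
After 1 (firstChild): main
After 2 (firstChild): head
After 3 (parentNode): main
After 4 (lastChild): head
After 5 (parentNode): main
After 6 (nextSibling): p
After 7 (parentNode): article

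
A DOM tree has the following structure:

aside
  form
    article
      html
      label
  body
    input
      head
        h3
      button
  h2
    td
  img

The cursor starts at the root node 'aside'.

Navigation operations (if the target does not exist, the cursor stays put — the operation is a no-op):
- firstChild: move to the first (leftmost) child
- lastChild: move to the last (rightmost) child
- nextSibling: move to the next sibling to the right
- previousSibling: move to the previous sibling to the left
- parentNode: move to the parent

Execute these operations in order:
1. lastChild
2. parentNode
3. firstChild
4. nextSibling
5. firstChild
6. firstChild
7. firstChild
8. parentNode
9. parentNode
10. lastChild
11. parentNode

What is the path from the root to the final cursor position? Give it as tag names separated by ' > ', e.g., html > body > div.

After 1 (lastChild): img
After 2 (parentNode): aside
After 3 (firstChild): form
After 4 (nextSibling): body
After 5 (firstChild): input
After 6 (firstChild): head
After 7 (firstChild): h3
After 8 (parentNode): head
After 9 (parentNode): input
After 10 (lastChild): button
After 11 (parentNode): input

Answer: aside > body > input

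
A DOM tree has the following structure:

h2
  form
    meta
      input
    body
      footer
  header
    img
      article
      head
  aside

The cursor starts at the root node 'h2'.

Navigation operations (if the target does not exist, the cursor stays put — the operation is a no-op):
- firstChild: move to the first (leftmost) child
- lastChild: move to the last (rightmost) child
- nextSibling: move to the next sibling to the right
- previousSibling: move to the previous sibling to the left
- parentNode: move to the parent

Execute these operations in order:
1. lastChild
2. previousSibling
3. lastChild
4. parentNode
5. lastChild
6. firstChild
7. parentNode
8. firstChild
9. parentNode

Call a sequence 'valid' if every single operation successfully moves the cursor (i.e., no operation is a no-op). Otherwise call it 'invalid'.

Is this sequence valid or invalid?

Answer: valid

Derivation:
After 1 (lastChild): aside
After 2 (previousSibling): header
After 3 (lastChild): img
After 4 (parentNode): header
After 5 (lastChild): img
After 6 (firstChild): article
After 7 (parentNode): img
After 8 (firstChild): article
After 9 (parentNode): img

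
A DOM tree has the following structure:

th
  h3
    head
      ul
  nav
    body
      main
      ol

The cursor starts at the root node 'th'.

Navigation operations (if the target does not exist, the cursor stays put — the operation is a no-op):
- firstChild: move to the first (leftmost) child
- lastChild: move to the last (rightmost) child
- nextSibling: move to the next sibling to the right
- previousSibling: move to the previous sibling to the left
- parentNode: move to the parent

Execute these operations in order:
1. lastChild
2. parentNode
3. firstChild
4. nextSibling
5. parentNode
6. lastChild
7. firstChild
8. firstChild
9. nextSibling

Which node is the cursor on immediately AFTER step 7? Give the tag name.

After 1 (lastChild): nav
After 2 (parentNode): th
After 3 (firstChild): h3
After 4 (nextSibling): nav
After 5 (parentNode): th
After 6 (lastChild): nav
After 7 (firstChild): body

Answer: body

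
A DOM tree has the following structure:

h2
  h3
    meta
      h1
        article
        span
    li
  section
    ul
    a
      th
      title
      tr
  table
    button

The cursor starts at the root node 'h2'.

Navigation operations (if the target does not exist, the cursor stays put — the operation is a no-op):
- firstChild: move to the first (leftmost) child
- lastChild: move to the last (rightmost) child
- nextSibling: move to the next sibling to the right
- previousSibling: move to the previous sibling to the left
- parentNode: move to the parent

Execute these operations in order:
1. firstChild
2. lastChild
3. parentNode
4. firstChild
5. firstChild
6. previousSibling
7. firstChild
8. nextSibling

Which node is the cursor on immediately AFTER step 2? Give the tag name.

Answer: li

Derivation:
After 1 (firstChild): h3
After 2 (lastChild): li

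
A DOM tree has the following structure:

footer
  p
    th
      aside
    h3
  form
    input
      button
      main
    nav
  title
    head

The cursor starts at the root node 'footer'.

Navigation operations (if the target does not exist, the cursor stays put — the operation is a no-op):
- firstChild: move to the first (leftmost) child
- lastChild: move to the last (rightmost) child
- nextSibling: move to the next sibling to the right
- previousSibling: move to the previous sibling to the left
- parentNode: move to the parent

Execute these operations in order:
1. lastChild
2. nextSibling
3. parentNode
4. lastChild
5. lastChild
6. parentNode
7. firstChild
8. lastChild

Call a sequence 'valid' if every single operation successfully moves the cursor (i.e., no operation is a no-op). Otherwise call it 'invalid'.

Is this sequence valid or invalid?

After 1 (lastChild): title
After 2 (nextSibling): title (no-op, stayed)
After 3 (parentNode): footer
After 4 (lastChild): title
After 5 (lastChild): head
After 6 (parentNode): title
After 7 (firstChild): head
After 8 (lastChild): head (no-op, stayed)

Answer: invalid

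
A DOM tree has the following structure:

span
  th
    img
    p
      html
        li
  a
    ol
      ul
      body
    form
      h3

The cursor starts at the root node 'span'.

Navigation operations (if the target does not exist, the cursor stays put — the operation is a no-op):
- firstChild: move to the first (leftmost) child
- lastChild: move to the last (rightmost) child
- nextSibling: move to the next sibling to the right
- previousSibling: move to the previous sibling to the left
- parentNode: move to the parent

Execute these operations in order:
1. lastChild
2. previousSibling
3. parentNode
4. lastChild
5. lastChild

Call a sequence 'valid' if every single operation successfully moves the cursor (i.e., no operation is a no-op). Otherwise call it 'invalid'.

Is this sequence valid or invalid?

Answer: valid

Derivation:
After 1 (lastChild): a
After 2 (previousSibling): th
After 3 (parentNode): span
After 4 (lastChild): a
After 5 (lastChild): form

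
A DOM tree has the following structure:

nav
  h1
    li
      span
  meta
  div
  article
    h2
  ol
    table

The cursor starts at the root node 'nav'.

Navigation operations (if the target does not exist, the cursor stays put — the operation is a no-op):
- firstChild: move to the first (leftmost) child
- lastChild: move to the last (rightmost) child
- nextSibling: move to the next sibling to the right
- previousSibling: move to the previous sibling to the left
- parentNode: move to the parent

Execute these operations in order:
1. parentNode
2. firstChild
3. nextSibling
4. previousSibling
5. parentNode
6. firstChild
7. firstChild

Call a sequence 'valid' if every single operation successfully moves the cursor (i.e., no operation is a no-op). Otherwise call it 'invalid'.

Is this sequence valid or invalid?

After 1 (parentNode): nav (no-op, stayed)
After 2 (firstChild): h1
After 3 (nextSibling): meta
After 4 (previousSibling): h1
After 5 (parentNode): nav
After 6 (firstChild): h1
After 7 (firstChild): li

Answer: invalid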